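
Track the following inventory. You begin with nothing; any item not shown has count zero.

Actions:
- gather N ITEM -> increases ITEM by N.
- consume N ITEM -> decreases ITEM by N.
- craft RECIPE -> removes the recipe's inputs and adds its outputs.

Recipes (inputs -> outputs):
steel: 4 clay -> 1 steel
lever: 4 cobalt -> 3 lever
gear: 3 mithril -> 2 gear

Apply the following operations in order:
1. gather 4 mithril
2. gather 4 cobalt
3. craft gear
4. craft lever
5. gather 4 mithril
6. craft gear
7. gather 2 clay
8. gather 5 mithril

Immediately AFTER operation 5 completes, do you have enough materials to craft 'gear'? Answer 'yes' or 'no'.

After 1 (gather 4 mithril): mithril=4
After 2 (gather 4 cobalt): cobalt=4 mithril=4
After 3 (craft gear): cobalt=4 gear=2 mithril=1
After 4 (craft lever): gear=2 lever=3 mithril=1
After 5 (gather 4 mithril): gear=2 lever=3 mithril=5

Answer: yes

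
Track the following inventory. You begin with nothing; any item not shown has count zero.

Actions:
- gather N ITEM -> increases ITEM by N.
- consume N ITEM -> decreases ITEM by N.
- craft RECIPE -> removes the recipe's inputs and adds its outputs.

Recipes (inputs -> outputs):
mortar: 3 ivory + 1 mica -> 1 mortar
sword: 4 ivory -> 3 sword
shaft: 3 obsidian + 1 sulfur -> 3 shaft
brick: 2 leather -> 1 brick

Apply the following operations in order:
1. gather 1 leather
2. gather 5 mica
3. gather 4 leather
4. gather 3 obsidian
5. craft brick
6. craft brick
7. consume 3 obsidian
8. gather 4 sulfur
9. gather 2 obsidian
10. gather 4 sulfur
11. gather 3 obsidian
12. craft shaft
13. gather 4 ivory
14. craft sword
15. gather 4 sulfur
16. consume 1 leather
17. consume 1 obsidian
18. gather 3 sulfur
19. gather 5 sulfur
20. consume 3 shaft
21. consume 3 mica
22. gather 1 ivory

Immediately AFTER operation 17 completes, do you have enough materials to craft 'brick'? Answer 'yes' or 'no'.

Answer: no

Derivation:
After 1 (gather 1 leather): leather=1
After 2 (gather 5 mica): leather=1 mica=5
After 3 (gather 4 leather): leather=5 mica=5
After 4 (gather 3 obsidian): leather=5 mica=5 obsidian=3
After 5 (craft brick): brick=1 leather=3 mica=5 obsidian=3
After 6 (craft brick): brick=2 leather=1 mica=5 obsidian=3
After 7 (consume 3 obsidian): brick=2 leather=1 mica=5
After 8 (gather 4 sulfur): brick=2 leather=1 mica=5 sulfur=4
After 9 (gather 2 obsidian): brick=2 leather=1 mica=5 obsidian=2 sulfur=4
After 10 (gather 4 sulfur): brick=2 leather=1 mica=5 obsidian=2 sulfur=8
After 11 (gather 3 obsidian): brick=2 leather=1 mica=5 obsidian=5 sulfur=8
After 12 (craft shaft): brick=2 leather=1 mica=5 obsidian=2 shaft=3 sulfur=7
After 13 (gather 4 ivory): brick=2 ivory=4 leather=1 mica=5 obsidian=2 shaft=3 sulfur=7
After 14 (craft sword): brick=2 leather=1 mica=5 obsidian=2 shaft=3 sulfur=7 sword=3
After 15 (gather 4 sulfur): brick=2 leather=1 mica=5 obsidian=2 shaft=3 sulfur=11 sword=3
After 16 (consume 1 leather): brick=2 mica=5 obsidian=2 shaft=3 sulfur=11 sword=3
After 17 (consume 1 obsidian): brick=2 mica=5 obsidian=1 shaft=3 sulfur=11 sword=3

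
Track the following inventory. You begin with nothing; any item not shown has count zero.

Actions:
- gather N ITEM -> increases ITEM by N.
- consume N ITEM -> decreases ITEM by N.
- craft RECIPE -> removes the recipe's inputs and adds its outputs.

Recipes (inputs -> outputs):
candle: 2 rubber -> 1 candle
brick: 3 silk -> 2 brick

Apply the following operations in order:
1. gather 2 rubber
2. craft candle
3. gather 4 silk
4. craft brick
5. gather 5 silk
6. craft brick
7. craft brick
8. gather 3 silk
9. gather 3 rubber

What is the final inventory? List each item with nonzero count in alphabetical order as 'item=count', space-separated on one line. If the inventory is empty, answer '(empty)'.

After 1 (gather 2 rubber): rubber=2
After 2 (craft candle): candle=1
After 3 (gather 4 silk): candle=1 silk=4
After 4 (craft brick): brick=2 candle=1 silk=1
After 5 (gather 5 silk): brick=2 candle=1 silk=6
After 6 (craft brick): brick=4 candle=1 silk=3
After 7 (craft brick): brick=6 candle=1
After 8 (gather 3 silk): brick=6 candle=1 silk=3
After 9 (gather 3 rubber): brick=6 candle=1 rubber=3 silk=3

Answer: brick=6 candle=1 rubber=3 silk=3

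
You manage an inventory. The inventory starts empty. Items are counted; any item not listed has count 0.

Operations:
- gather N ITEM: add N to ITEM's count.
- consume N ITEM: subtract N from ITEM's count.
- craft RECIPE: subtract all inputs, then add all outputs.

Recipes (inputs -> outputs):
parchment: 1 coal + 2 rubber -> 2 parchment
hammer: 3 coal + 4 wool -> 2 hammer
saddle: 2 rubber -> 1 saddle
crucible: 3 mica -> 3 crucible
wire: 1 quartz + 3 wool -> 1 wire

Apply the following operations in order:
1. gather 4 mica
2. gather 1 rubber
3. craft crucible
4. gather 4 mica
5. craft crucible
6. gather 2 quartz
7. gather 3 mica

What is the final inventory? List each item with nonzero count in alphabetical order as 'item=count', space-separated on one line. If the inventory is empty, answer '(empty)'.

Answer: crucible=6 mica=5 quartz=2 rubber=1

Derivation:
After 1 (gather 4 mica): mica=4
After 2 (gather 1 rubber): mica=4 rubber=1
After 3 (craft crucible): crucible=3 mica=1 rubber=1
After 4 (gather 4 mica): crucible=3 mica=5 rubber=1
After 5 (craft crucible): crucible=6 mica=2 rubber=1
After 6 (gather 2 quartz): crucible=6 mica=2 quartz=2 rubber=1
After 7 (gather 3 mica): crucible=6 mica=5 quartz=2 rubber=1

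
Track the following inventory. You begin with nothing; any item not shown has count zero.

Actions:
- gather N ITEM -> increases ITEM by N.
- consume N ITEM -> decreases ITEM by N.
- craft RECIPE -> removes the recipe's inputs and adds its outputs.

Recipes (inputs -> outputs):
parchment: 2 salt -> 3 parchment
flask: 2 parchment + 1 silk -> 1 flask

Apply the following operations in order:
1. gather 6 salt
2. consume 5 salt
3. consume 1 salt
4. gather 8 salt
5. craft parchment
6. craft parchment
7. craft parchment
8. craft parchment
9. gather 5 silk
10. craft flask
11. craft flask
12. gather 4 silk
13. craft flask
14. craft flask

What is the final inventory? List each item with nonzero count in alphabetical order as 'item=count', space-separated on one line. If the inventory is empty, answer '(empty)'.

Answer: flask=4 parchment=4 silk=5

Derivation:
After 1 (gather 6 salt): salt=6
After 2 (consume 5 salt): salt=1
After 3 (consume 1 salt): (empty)
After 4 (gather 8 salt): salt=8
After 5 (craft parchment): parchment=3 salt=6
After 6 (craft parchment): parchment=6 salt=4
After 7 (craft parchment): parchment=9 salt=2
After 8 (craft parchment): parchment=12
After 9 (gather 5 silk): parchment=12 silk=5
After 10 (craft flask): flask=1 parchment=10 silk=4
After 11 (craft flask): flask=2 parchment=8 silk=3
After 12 (gather 4 silk): flask=2 parchment=8 silk=7
After 13 (craft flask): flask=3 parchment=6 silk=6
After 14 (craft flask): flask=4 parchment=4 silk=5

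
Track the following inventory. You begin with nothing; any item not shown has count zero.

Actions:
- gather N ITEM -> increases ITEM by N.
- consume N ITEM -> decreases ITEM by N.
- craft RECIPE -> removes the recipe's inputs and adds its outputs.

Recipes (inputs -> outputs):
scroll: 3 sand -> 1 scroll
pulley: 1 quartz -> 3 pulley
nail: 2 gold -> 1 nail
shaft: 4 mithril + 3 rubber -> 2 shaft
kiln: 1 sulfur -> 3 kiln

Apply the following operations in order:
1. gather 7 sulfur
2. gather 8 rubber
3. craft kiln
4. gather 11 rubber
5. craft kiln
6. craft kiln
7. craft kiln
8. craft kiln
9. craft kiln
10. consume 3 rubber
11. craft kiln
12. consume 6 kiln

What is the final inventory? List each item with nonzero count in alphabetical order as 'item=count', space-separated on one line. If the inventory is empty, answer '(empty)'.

Answer: kiln=15 rubber=16

Derivation:
After 1 (gather 7 sulfur): sulfur=7
After 2 (gather 8 rubber): rubber=8 sulfur=7
After 3 (craft kiln): kiln=3 rubber=8 sulfur=6
After 4 (gather 11 rubber): kiln=3 rubber=19 sulfur=6
After 5 (craft kiln): kiln=6 rubber=19 sulfur=5
After 6 (craft kiln): kiln=9 rubber=19 sulfur=4
After 7 (craft kiln): kiln=12 rubber=19 sulfur=3
After 8 (craft kiln): kiln=15 rubber=19 sulfur=2
After 9 (craft kiln): kiln=18 rubber=19 sulfur=1
After 10 (consume 3 rubber): kiln=18 rubber=16 sulfur=1
After 11 (craft kiln): kiln=21 rubber=16
After 12 (consume 6 kiln): kiln=15 rubber=16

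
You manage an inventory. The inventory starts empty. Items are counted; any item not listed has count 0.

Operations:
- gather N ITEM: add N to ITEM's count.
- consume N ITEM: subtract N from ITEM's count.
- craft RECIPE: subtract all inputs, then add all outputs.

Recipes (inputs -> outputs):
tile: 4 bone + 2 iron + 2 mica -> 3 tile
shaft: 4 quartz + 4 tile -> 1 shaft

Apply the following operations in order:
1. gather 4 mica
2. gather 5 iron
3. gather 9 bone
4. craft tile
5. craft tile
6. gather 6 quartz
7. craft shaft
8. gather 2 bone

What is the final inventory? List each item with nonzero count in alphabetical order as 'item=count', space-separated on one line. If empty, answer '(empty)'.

Answer: bone=3 iron=1 quartz=2 shaft=1 tile=2

Derivation:
After 1 (gather 4 mica): mica=4
After 2 (gather 5 iron): iron=5 mica=4
After 3 (gather 9 bone): bone=9 iron=5 mica=4
After 4 (craft tile): bone=5 iron=3 mica=2 tile=3
After 5 (craft tile): bone=1 iron=1 tile=6
After 6 (gather 6 quartz): bone=1 iron=1 quartz=6 tile=6
After 7 (craft shaft): bone=1 iron=1 quartz=2 shaft=1 tile=2
After 8 (gather 2 bone): bone=3 iron=1 quartz=2 shaft=1 tile=2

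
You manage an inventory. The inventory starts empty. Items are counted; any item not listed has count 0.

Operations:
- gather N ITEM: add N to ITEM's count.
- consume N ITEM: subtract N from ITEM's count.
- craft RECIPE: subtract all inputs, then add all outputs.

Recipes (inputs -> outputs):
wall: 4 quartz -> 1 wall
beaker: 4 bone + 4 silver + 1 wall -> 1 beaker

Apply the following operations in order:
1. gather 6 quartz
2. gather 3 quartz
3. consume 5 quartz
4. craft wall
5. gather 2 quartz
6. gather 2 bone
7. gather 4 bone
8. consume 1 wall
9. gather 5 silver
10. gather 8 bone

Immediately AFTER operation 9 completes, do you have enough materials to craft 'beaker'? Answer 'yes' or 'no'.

Answer: no

Derivation:
After 1 (gather 6 quartz): quartz=6
After 2 (gather 3 quartz): quartz=9
After 3 (consume 5 quartz): quartz=4
After 4 (craft wall): wall=1
After 5 (gather 2 quartz): quartz=2 wall=1
After 6 (gather 2 bone): bone=2 quartz=2 wall=1
After 7 (gather 4 bone): bone=6 quartz=2 wall=1
After 8 (consume 1 wall): bone=6 quartz=2
After 9 (gather 5 silver): bone=6 quartz=2 silver=5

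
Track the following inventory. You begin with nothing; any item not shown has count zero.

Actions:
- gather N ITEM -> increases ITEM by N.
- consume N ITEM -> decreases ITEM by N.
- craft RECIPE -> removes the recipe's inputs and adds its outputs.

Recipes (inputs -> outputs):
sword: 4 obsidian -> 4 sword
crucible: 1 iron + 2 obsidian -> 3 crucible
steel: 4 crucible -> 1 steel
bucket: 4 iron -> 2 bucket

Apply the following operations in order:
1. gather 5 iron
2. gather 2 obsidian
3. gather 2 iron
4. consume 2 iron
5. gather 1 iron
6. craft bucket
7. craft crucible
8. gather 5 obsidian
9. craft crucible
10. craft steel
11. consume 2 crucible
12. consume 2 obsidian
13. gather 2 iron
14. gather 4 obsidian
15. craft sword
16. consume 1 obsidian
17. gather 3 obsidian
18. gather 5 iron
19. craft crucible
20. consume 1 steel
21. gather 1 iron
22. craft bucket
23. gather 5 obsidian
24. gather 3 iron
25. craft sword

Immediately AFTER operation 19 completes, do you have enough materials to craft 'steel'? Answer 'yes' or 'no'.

Answer: no

Derivation:
After 1 (gather 5 iron): iron=5
After 2 (gather 2 obsidian): iron=5 obsidian=2
After 3 (gather 2 iron): iron=7 obsidian=2
After 4 (consume 2 iron): iron=5 obsidian=2
After 5 (gather 1 iron): iron=6 obsidian=2
After 6 (craft bucket): bucket=2 iron=2 obsidian=2
After 7 (craft crucible): bucket=2 crucible=3 iron=1
After 8 (gather 5 obsidian): bucket=2 crucible=3 iron=1 obsidian=5
After 9 (craft crucible): bucket=2 crucible=6 obsidian=3
After 10 (craft steel): bucket=2 crucible=2 obsidian=3 steel=1
After 11 (consume 2 crucible): bucket=2 obsidian=3 steel=1
After 12 (consume 2 obsidian): bucket=2 obsidian=1 steel=1
After 13 (gather 2 iron): bucket=2 iron=2 obsidian=1 steel=1
After 14 (gather 4 obsidian): bucket=2 iron=2 obsidian=5 steel=1
After 15 (craft sword): bucket=2 iron=2 obsidian=1 steel=1 sword=4
After 16 (consume 1 obsidian): bucket=2 iron=2 steel=1 sword=4
After 17 (gather 3 obsidian): bucket=2 iron=2 obsidian=3 steel=1 sword=4
After 18 (gather 5 iron): bucket=2 iron=7 obsidian=3 steel=1 sword=4
After 19 (craft crucible): bucket=2 crucible=3 iron=6 obsidian=1 steel=1 sword=4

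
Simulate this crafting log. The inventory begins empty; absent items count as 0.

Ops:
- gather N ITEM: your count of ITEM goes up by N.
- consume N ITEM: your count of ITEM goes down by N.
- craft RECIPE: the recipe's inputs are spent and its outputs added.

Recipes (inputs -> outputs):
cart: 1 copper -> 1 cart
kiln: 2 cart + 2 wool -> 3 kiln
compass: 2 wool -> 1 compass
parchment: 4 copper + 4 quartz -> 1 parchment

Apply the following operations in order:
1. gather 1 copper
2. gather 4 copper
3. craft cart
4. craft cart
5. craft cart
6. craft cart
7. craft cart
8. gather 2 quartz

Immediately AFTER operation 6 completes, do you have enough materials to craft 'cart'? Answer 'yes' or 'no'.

Answer: yes

Derivation:
After 1 (gather 1 copper): copper=1
After 2 (gather 4 copper): copper=5
After 3 (craft cart): cart=1 copper=4
After 4 (craft cart): cart=2 copper=3
After 5 (craft cart): cart=3 copper=2
After 6 (craft cart): cart=4 copper=1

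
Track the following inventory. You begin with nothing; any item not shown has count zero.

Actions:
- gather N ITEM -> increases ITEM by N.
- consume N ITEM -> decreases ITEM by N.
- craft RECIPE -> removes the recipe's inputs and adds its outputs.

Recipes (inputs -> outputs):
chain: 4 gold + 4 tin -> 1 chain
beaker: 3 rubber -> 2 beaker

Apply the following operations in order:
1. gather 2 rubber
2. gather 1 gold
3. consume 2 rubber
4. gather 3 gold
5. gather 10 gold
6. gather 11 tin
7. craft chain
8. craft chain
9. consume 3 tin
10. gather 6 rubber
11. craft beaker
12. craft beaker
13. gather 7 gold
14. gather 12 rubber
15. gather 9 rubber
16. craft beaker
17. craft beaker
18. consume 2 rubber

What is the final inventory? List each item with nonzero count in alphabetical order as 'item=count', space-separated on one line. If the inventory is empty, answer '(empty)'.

After 1 (gather 2 rubber): rubber=2
After 2 (gather 1 gold): gold=1 rubber=2
After 3 (consume 2 rubber): gold=1
After 4 (gather 3 gold): gold=4
After 5 (gather 10 gold): gold=14
After 6 (gather 11 tin): gold=14 tin=11
After 7 (craft chain): chain=1 gold=10 tin=7
After 8 (craft chain): chain=2 gold=6 tin=3
After 9 (consume 3 tin): chain=2 gold=6
After 10 (gather 6 rubber): chain=2 gold=6 rubber=6
After 11 (craft beaker): beaker=2 chain=2 gold=6 rubber=3
After 12 (craft beaker): beaker=4 chain=2 gold=6
After 13 (gather 7 gold): beaker=4 chain=2 gold=13
After 14 (gather 12 rubber): beaker=4 chain=2 gold=13 rubber=12
After 15 (gather 9 rubber): beaker=4 chain=2 gold=13 rubber=21
After 16 (craft beaker): beaker=6 chain=2 gold=13 rubber=18
After 17 (craft beaker): beaker=8 chain=2 gold=13 rubber=15
After 18 (consume 2 rubber): beaker=8 chain=2 gold=13 rubber=13

Answer: beaker=8 chain=2 gold=13 rubber=13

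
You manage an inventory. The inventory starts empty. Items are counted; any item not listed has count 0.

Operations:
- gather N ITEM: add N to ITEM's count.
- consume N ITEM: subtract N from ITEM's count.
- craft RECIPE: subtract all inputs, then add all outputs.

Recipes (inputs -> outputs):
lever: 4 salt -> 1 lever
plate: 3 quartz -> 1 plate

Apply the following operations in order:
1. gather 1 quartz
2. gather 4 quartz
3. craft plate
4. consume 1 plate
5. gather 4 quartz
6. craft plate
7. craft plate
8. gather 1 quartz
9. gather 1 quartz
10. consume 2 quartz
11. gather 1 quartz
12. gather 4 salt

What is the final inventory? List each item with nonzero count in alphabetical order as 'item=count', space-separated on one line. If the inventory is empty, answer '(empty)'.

After 1 (gather 1 quartz): quartz=1
After 2 (gather 4 quartz): quartz=5
After 3 (craft plate): plate=1 quartz=2
After 4 (consume 1 plate): quartz=2
After 5 (gather 4 quartz): quartz=6
After 6 (craft plate): plate=1 quartz=3
After 7 (craft plate): plate=2
After 8 (gather 1 quartz): plate=2 quartz=1
After 9 (gather 1 quartz): plate=2 quartz=2
After 10 (consume 2 quartz): plate=2
After 11 (gather 1 quartz): plate=2 quartz=1
After 12 (gather 4 salt): plate=2 quartz=1 salt=4

Answer: plate=2 quartz=1 salt=4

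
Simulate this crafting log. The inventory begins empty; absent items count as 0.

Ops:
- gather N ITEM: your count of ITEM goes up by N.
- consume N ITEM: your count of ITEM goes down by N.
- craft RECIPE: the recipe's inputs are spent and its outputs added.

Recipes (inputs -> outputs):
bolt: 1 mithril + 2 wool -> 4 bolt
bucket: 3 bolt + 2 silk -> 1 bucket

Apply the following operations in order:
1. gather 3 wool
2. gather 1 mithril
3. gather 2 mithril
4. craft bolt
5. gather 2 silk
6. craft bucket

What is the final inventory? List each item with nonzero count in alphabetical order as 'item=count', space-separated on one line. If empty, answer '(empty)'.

After 1 (gather 3 wool): wool=3
After 2 (gather 1 mithril): mithril=1 wool=3
After 3 (gather 2 mithril): mithril=3 wool=3
After 4 (craft bolt): bolt=4 mithril=2 wool=1
After 5 (gather 2 silk): bolt=4 mithril=2 silk=2 wool=1
After 6 (craft bucket): bolt=1 bucket=1 mithril=2 wool=1

Answer: bolt=1 bucket=1 mithril=2 wool=1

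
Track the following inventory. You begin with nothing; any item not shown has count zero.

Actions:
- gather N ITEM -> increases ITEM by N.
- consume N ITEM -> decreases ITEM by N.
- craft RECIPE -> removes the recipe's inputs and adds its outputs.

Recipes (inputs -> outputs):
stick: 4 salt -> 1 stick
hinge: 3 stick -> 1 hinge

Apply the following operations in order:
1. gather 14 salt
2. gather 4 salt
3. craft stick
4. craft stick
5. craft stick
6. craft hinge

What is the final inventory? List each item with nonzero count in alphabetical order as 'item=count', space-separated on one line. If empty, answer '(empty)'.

After 1 (gather 14 salt): salt=14
After 2 (gather 4 salt): salt=18
After 3 (craft stick): salt=14 stick=1
After 4 (craft stick): salt=10 stick=2
After 5 (craft stick): salt=6 stick=3
After 6 (craft hinge): hinge=1 salt=6

Answer: hinge=1 salt=6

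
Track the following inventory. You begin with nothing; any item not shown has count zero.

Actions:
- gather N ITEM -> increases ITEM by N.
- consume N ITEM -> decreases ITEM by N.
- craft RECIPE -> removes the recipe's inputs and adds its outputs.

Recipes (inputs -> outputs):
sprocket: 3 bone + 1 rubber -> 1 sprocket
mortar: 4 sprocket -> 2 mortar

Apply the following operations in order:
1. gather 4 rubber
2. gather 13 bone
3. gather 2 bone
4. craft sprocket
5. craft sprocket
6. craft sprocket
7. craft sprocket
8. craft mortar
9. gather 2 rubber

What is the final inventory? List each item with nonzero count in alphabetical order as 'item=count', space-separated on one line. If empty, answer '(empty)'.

Answer: bone=3 mortar=2 rubber=2

Derivation:
After 1 (gather 4 rubber): rubber=4
After 2 (gather 13 bone): bone=13 rubber=4
After 3 (gather 2 bone): bone=15 rubber=4
After 4 (craft sprocket): bone=12 rubber=3 sprocket=1
After 5 (craft sprocket): bone=9 rubber=2 sprocket=2
After 6 (craft sprocket): bone=6 rubber=1 sprocket=3
After 7 (craft sprocket): bone=3 sprocket=4
After 8 (craft mortar): bone=3 mortar=2
After 9 (gather 2 rubber): bone=3 mortar=2 rubber=2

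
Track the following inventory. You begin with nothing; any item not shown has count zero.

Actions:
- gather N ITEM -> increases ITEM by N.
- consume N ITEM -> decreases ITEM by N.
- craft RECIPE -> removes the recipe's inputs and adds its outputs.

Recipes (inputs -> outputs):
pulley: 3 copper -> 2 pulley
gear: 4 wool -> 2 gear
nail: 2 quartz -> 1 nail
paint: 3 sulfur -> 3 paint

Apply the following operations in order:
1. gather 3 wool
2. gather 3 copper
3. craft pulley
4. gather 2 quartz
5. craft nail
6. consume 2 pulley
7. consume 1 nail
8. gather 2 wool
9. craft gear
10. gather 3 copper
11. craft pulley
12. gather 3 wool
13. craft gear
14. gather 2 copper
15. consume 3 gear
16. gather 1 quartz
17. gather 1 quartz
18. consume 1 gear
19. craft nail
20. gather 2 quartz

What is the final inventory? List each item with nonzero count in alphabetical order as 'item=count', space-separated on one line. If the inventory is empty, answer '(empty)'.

After 1 (gather 3 wool): wool=3
After 2 (gather 3 copper): copper=3 wool=3
After 3 (craft pulley): pulley=2 wool=3
After 4 (gather 2 quartz): pulley=2 quartz=2 wool=3
After 5 (craft nail): nail=1 pulley=2 wool=3
After 6 (consume 2 pulley): nail=1 wool=3
After 7 (consume 1 nail): wool=3
After 8 (gather 2 wool): wool=5
After 9 (craft gear): gear=2 wool=1
After 10 (gather 3 copper): copper=3 gear=2 wool=1
After 11 (craft pulley): gear=2 pulley=2 wool=1
After 12 (gather 3 wool): gear=2 pulley=2 wool=4
After 13 (craft gear): gear=4 pulley=2
After 14 (gather 2 copper): copper=2 gear=4 pulley=2
After 15 (consume 3 gear): copper=2 gear=1 pulley=2
After 16 (gather 1 quartz): copper=2 gear=1 pulley=2 quartz=1
After 17 (gather 1 quartz): copper=2 gear=1 pulley=2 quartz=2
After 18 (consume 1 gear): copper=2 pulley=2 quartz=2
After 19 (craft nail): copper=2 nail=1 pulley=2
After 20 (gather 2 quartz): copper=2 nail=1 pulley=2 quartz=2

Answer: copper=2 nail=1 pulley=2 quartz=2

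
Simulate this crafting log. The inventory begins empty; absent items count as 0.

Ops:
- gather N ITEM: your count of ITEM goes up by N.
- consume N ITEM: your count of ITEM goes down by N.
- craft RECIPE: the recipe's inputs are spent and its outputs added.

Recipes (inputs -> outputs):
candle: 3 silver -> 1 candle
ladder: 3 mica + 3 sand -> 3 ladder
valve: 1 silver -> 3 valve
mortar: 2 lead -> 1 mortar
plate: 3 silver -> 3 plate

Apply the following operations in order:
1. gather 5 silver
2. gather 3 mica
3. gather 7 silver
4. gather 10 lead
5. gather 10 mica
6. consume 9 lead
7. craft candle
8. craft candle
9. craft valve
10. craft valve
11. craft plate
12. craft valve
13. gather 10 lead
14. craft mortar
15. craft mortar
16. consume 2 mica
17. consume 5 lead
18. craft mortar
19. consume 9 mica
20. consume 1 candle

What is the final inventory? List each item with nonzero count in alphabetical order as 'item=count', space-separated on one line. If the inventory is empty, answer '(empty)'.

After 1 (gather 5 silver): silver=5
After 2 (gather 3 mica): mica=3 silver=5
After 3 (gather 7 silver): mica=3 silver=12
After 4 (gather 10 lead): lead=10 mica=3 silver=12
After 5 (gather 10 mica): lead=10 mica=13 silver=12
After 6 (consume 9 lead): lead=1 mica=13 silver=12
After 7 (craft candle): candle=1 lead=1 mica=13 silver=9
After 8 (craft candle): candle=2 lead=1 mica=13 silver=6
After 9 (craft valve): candle=2 lead=1 mica=13 silver=5 valve=3
After 10 (craft valve): candle=2 lead=1 mica=13 silver=4 valve=6
After 11 (craft plate): candle=2 lead=1 mica=13 plate=3 silver=1 valve=6
After 12 (craft valve): candle=2 lead=1 mica=13 plate=3 valve=9
After 13 (gather 10 lead): candle=2 lead=11 mica=13 plate=3 valve=9
After 14 (craft mortar): candle=2 lead=9 mica=13 mortar=1 plate=3 valve=9
After 15 (craft mortar): candle=2 lead=7 mica=13 mortar=2 plate=3 valve=9
After 16 (consume 2 mica): candle=2 lead=7 mica=11 mortar=2 plate=3 valve=9
After 17 (consume 5 lead): candle=2 lead=2 mica=11 mortar=2 plate=3 valve=9
After 18 (craft mortar): candle=2 mica=11 mortar=3 plate=3 valve=9
After 19 (consume 9 mica): candle=2 mica=2 mortar=3 plate=3 valve=9
After 20 (consume 1 candle): candle=1 mica=2 mortar=3 plate=3 valve=9

Answer: candle=1 mica=2 mortar=3 plate=3 valve=9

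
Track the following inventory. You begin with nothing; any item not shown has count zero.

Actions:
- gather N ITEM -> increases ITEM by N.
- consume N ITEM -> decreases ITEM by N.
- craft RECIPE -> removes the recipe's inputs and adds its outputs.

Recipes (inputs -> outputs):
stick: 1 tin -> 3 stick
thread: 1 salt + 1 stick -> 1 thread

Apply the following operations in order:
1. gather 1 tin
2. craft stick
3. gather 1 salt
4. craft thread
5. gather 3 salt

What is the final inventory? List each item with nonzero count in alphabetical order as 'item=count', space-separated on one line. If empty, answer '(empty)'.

Answer: salt=3 stick=2 thread=1

Derivation:
After 1 (gather 1 tin): tin=1
After 2 (craft stick): stick=3
After 3 (gather 1 salt): salt=1 stick=3
After 4 (craft thread): stick=2 thread=1
After 5 (gather 3 salt): salt=3 stick=2 thread=1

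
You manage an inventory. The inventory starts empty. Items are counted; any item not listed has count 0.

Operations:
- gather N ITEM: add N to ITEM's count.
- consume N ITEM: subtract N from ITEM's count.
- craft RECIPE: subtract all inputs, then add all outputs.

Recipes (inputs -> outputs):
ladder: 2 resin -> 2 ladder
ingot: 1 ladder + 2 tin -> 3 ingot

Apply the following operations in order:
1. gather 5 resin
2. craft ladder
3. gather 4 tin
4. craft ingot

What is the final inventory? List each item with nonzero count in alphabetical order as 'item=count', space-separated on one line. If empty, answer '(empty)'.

After 1 (gather 5 resin): resin=5
After 2 (craft ladder): ladder=2 resin=3
After 3 (gather 4 tin): ladder=2 resin=3 tin=4
After 4 (craft ingot): ingot=3 ladder=1 resin=3 tin=2

Answer: ingot=3 ladder=1 resin=3 tin=2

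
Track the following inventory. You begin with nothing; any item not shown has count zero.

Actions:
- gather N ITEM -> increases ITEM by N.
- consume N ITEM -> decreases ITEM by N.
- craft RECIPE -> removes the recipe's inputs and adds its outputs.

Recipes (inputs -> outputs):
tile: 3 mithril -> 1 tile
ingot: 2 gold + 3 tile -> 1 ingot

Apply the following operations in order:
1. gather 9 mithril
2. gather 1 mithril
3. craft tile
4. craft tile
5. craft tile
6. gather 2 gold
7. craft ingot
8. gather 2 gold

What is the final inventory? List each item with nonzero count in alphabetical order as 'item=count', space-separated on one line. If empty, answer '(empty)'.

Answer: gold=2 ingot=1 mithril=1

Derivation:
After 1 (gather 9 mithril): mithril=9
After 2 (gather 1 mithril): mithril=10
After 3 (craft tile): mithril=7 tile=1
After 4 (craft tile): mithril=4 tile=2
After 5 (craft tile): mithril=1 tile=3
After 6 (gather 2 gold): gold=2 mithril=1 tile=3
After 7 (craft ingot): ingot=1 mithril=1
After 8 (gather 2 gold): gold=2 ingot=1 mithril=1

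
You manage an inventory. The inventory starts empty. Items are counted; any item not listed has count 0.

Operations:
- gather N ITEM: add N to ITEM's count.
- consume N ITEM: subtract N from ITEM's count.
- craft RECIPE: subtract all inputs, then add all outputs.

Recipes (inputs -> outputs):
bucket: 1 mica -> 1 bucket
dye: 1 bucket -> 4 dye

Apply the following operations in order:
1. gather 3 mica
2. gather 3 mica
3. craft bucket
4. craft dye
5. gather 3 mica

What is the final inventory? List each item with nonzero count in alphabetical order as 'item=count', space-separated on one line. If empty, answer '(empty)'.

After 1 (gather 3 mica): mica=3
After 2 (gather 3 mica): mica=6
After 3 (craft bucket): bucket=1 mica=5
After 4 (craft dye): dye=4 mica=5
After 5 (gather 3 mica): dye=4 mica=8

Answer: dye=4 mica=8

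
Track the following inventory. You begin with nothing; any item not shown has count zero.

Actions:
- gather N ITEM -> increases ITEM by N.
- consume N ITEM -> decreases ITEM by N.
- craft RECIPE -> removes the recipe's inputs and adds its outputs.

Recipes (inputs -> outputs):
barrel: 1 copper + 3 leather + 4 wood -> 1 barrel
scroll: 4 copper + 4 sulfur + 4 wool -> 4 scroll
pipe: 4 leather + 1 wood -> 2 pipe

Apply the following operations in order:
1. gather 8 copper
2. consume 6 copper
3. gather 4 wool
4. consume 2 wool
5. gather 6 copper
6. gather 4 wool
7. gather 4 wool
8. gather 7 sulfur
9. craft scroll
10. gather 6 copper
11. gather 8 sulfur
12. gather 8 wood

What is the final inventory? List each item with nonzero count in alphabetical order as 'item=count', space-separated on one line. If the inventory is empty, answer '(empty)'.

After 1 (gather 8 copper): copper=8
After 2 (consume 6 copper): copper=2
After 3 (gather 4 wool): copper=2 wool=4
After 4 (consume 2 wool): copper=2 wool=2
After 5 (gather 6 copper): copper=8 wool=2
After 6 (gather 4 wool): copper=8 wool=6
After 7 (gather 4 wool): copper=8 wool=10
After 8 (gather 7 sulfur): copper=8 sulfur=7 wool=10
After 9 (craft scroll): copper=4 scroll=4 sulfur=3 wool=6
After 10 (gather 6 copper): copper=10 scroll=4 sulfur=3 wool=6
After 11 (gather 8 sulfur): copper=10 scroll=4 sulfur=11 wool=6
After 12 (gather 8 wood): copper=10 scroll=4 sulfur=11 wood=8 wool=6

Answer: copper=10 scroll=4 sulfur=11 wood=8 wool=6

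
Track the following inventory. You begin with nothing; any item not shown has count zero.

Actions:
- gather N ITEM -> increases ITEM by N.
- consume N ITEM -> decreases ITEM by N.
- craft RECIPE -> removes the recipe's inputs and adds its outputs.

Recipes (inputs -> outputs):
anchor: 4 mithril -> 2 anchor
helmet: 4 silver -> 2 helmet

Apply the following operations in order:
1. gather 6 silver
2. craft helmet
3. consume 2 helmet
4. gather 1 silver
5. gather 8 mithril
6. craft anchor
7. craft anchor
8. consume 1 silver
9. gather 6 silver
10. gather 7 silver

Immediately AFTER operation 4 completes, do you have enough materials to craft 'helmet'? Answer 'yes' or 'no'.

Answer: no

Derivation:
After 1 (gather 6 silver): silver=6
After 2 (craft helmet): helmet=2 silver=2
After 3 (consume 2 helmet): silver=2
After 4 (gather 1 silver): silver=3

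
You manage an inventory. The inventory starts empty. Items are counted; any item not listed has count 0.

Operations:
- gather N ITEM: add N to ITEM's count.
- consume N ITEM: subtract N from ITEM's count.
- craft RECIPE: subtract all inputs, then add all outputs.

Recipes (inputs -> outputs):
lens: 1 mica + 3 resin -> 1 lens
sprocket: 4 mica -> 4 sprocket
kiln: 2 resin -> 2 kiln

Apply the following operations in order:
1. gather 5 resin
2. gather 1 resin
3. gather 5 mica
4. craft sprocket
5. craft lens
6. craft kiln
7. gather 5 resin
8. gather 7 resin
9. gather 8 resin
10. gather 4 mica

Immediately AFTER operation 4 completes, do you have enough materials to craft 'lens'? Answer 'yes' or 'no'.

After 1 (gather 5 resin): resin=5
After 2 (gather 1 resin): resin=6
After 3 (gather 5 mica): mica=5 resin=6
After 4 (craft sprocket): mica=1 resin=6 sprocket=4

Answer: yes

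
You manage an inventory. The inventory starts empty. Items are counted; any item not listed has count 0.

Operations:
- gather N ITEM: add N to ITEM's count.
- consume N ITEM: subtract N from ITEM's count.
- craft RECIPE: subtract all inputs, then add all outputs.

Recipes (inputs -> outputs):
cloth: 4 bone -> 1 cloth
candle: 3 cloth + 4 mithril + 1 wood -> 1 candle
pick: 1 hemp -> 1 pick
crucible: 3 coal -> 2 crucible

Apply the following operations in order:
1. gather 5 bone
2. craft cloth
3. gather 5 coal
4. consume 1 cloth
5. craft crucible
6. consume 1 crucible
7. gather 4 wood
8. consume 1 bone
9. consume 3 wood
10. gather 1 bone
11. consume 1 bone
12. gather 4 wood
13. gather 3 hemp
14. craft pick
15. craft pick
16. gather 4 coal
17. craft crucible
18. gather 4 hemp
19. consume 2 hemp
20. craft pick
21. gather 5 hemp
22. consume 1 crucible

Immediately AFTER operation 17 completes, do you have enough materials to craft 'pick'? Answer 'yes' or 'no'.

Answer: yes

Derivation:
After 1 (gather 5 bone): bone=5
After 2 (craft cloth): bone=1 cloth=1
After 3 (gather 5 coal): bone=1 cloth=1 coal=5
After 4 (consume 1 cloth): bone=1 coal=5
After 5 (craft crucible): bone=1 coal=2 crucible=2
After 6 (consume 1 crucible): bone=1 coal=2 crucible=1
After 7 (gather 4 wood): bone=1 coal=2 crucible=1 wood=4
After 8 (consume 1 bone): coal=2 crucible=1 wood=4
After 9 (consume 3 wood): coal=2 crucible=1 wood=1
After 10 (gather 1 bone): bone=1 coal=2 crucible=1 wood=1
After 11 (consume 1 bone): coal=2 crucible=1 wood=1
After 12 (gather 4 wood): coal=2 crucible=1 wood=5
After 13 (gather 3 hemp): coal=2 crucible=1 hemp=3 wood=5
After 14 (craft pick): coal=2 crucible=1 hemp=2 pick=1 wood=5
After 15 (craft pick): coal=2 crucible=1 hemp=1 pick=2 wood=5
After 16 (gather 4 coal): coal=6 crucible=1 hemp=1 pick=2 wood=5
After 17 (craft crucible): coal=3 crucible=3 hemp=1 pick=2 wood=5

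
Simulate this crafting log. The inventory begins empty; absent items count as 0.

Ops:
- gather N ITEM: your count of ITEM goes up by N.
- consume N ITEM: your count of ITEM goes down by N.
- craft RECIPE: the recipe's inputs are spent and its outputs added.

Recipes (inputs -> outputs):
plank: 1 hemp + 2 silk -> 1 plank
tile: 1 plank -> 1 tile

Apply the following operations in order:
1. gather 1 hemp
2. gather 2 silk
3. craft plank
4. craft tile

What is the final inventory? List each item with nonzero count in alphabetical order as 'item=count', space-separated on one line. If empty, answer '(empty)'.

Answer: tile=1

Derivation:
After 1 (gather 1 hemp): hemp=1
After 2 (gather 2 silk): hemp=1 silk=2
After 3 (craft plank): plank=1
After 4 (craft tile): tile=1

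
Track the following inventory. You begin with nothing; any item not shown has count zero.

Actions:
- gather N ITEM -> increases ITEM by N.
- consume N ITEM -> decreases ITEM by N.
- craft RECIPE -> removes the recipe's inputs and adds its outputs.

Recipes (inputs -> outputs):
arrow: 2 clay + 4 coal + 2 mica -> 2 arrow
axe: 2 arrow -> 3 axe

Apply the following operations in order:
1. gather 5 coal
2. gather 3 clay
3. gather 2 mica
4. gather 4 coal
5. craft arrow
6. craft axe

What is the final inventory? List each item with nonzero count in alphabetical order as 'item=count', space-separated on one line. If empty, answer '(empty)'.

After 1 (gather 5 coal): coal=5
After 2 (gather 3 clay): clay=3 coal=5
After 3 (gather 2 mica): clay=3 coal=5 mica=2
After 4 (gather 4 coal): clay=3 coal=9 mica=2
After 5 (craft arrow): arrow=2 clay=1 coal=5
After 6 (craft axe): axe=3 clay=1 coal=5

Answer: axe=3 clay=1 coal=5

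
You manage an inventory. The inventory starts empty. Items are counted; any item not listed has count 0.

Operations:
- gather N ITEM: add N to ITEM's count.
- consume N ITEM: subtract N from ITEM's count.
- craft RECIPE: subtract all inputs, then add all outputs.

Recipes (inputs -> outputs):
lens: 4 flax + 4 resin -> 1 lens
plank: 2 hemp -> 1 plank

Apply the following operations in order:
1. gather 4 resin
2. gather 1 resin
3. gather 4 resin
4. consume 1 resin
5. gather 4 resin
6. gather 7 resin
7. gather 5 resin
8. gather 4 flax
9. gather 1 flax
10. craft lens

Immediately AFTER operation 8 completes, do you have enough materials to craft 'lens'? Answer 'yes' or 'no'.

After 1 (gather 4 resin): resin=4
After 2 (gather 1 resin): resin=5
After 3 (gather 4 resin): resin=9
After 4 (consume 1 resin): resin=8
After 5 (gather 4 resin): resin=12
After 6 (gather 7 resin): resin=19
After 7 (gather 5 resin): resin=24
After 8 (gather 4 flax): flax=4 resin=24

Answer: yes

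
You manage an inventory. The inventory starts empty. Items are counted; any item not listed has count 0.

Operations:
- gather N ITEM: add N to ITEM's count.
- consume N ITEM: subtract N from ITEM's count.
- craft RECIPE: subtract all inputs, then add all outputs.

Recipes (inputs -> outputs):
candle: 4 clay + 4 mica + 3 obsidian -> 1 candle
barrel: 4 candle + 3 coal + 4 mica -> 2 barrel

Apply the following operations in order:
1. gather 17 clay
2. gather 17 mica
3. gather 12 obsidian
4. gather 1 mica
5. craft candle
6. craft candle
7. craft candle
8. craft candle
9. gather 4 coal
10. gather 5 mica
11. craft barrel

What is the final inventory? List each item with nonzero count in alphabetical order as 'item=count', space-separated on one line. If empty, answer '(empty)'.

Answer: barrel=2 clay=1 coal=1 mica=3

Derivation:
After 1 (gather 17 clay): clay=17
After 2 (gather 17 mica): clay=17 mica=17
After 3 (gather 12 obsidian): clay=17 mica=17 obsidian=12
After 4 (gather 1 mica): clay=17 mica=18 obsidian=12
After 5 (craft candle): candle=1 clay=13 mica=14 obsidian=9
After 6 (craft candle): candle=2 clay=9 mica=10 obsidian=6
After 7 (craft candle): candle=3 clay=5 mica=6 obsidian=3
After 8 (craft candle): candle=4 clay=1 mica=2
After 9 (gather 4 coal): candle=4 clay=1 coal=4 mica=2
After 10 (gather 5 mica): candle=4 clay=1 coal=4 mica=7
After 11 (craft barrel): barrel=2 clay=1 coal=1 mica=3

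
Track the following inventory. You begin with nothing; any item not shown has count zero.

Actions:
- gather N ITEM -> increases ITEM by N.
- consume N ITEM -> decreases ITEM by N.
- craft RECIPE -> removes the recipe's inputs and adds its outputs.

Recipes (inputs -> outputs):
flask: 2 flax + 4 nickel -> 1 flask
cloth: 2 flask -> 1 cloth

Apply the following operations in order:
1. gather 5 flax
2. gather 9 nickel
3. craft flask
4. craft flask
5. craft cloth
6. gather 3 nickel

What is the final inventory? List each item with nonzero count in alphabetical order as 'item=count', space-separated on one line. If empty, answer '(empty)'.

Answer: cloth=1 flax=1 nickel=4

Derivation:
After 1 (gather 5 flax): flax=5
After 2 (gather 9 nickel): flax=5 nickel=9
After 3 (craft flask): flask=1 flax=3 nickel=5
After 4 (craft flask): flask=2 flax=1 nickel=1
After 5 (craft cloth): cloth=1 flax=1 nickel=1
After 6 (gather 3 nickel): cloth=1 flax=1 nickel=4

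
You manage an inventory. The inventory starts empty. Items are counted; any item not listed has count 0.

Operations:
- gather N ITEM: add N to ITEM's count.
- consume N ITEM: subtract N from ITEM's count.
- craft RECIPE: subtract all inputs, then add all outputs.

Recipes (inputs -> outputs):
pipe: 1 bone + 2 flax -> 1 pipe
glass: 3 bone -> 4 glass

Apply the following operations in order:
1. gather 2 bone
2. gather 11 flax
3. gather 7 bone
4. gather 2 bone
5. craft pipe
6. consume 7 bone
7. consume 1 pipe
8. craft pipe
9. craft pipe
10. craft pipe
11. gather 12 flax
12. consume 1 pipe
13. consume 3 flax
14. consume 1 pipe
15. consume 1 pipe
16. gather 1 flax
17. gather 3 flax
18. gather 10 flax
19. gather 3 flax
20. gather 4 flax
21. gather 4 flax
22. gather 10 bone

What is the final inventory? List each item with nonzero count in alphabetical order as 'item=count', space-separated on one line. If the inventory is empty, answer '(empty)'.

Answer: bone=10 flax=37

Derivation:
After 1 (gather 2 bone): bone=2
After 2 (gather 11 flax): bone=2 flax=11
After 3 (gather 7 bone): bone=9 flax=11
After 4 (gather 2 bone): bone=11 flax=11
After 5 (craft pipe): bone=10 flax=9 pipe=1
After 6 (consume 7 bone): bone=3 flax=9 pipe=1
After 7 (consume 1 pipe): bone=3 flax=9
After 8 (craft pipe): bone=2 flax=7 pipe=1
After 9 (craft pipe): bone=1 flax=5 pipe=2
After 10 (craft pipe): flax=3 pipe=3
After 11 (gather 12 flax): flax=15 pipe=3
After 12 (consume 1 pipe): flax=15 pipe=2
After 13 (consume 3 flax): flax=12 pipe=2
After 14 (consume 1 pipe): flax=12 pipe=1
After 15 (consume 1 pipe): flax=12
After 16 (gather 1 flax): flax=13
After 17 (gather 3 flax): flax=16
After 18 (gather 10 flax): flax=26
After 19 (gather 3 flax): flax=29
After 20 (gather 4 flax): flax=33
After 21 (gather 4 flax): flax=37
After 22 (gather 10 bone): bone=10 flax=37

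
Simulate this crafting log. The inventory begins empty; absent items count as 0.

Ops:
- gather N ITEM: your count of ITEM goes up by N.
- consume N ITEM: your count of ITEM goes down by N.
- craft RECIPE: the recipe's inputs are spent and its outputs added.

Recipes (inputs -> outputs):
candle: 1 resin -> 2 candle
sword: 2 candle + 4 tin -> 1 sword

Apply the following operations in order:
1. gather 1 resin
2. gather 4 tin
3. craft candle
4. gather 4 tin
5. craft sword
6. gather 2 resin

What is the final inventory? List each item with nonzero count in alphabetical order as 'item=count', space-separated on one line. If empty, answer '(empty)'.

After 1 (gather 1 resin): resin=1
After 2 (gather 4 tin): resin=1 tin=4
After 3 (craft candle): candle=2 tin=4
After 4 (gather 4 tin): candle=2 tin=8
After 5 (craft sword): sword=1 tin=4
After 6 (gather 2 resin): resin=2 sword=1 tin=4

Answer: resin=2 sword=1 tin=4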